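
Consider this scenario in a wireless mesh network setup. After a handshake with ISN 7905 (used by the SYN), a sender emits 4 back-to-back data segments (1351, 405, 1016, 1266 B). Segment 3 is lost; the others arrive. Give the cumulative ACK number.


SYN uses sequence number 7905; first data byte = ISN + 1 = 7906.
Segment 1: SEQ = 7906, len = 1351 B, covers [7906, 9256]
Segment 2: SEQ = 9257, len = 405 B, covers [9257, 9661]
Segment 3: SEQ = 9662, len = 1016 B, covers [9662, 10677] [LOST]
Segment 4: SEQ = 10678, len = 1266 B, covers [10678, 11943]
In-order data received: bytes [7906, 9661] (segments 1..2).
Segment 3 missing -> gap begins at byte 9662; later segments buffered out of order.
Cumulative ACK = next expected in-order byte = 7906 + 1351 + 405 = 9662

9662


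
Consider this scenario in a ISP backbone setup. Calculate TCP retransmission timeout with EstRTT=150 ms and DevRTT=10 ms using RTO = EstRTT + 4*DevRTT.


Given: EstRTT = 150 ms, DevRTT = 10 ms
Timeout = EstRTT + 4 * DevRTT
4 * DevRTT = 4 * 10 = 40
Timeout = 150 + 40 = 190 ms

190


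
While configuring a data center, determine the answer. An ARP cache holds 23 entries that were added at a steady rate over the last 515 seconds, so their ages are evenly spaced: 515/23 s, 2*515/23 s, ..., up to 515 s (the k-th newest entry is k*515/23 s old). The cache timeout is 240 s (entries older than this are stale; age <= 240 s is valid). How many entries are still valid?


Ages are k * 515/23 s for k = 1..23 (spacing = 22.3913 s).
Entry k is valid iff k * 515/23 <= 240 iff k <= 23 * 240 / 515 = 10.7184
n_valid = floor(10.7184) = 10
(n_stale = 23 - 10 = 13)

10


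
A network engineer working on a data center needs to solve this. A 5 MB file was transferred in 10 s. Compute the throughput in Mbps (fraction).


Given: file = 5 MB, time = 10 s
File in Mb = 5 * 8 = 40 Mb
Throughput = 40 / 10 Mbps
Throughput = 4 Mbps

4


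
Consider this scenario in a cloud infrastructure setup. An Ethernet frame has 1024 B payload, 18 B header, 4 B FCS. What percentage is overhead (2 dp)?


Given: payload = 1024 B, header = 18 B, trailer = 4 B
Overhead bytes = header + trailer = 18 + 4 = 22
Total frame = payload + overhead = 1024 + 22 = 1046
Overhead % = 22 / 1046 * 100 = 2.1033% -> 2.10% (2 dp)

2.10


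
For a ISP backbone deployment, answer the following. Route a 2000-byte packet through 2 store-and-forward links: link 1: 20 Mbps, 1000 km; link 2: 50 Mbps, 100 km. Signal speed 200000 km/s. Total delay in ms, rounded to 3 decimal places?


Packet = 2000 bytes = 16000 bits. Store-and-forward: sum (t_trans + t_prop) per link.
Link 1: t_trans = 16000/(20*10^6) s = 0.8000 ms; t_prop = 1000/200000 s = 5.0000 ms; subtotal = 5.8000 ms
Link 2: t_trans = 16000/(50*10^6) s = 0.3200 ms; t_prop = 100/200000 s = 0.5000 ms; subtotal = 0.8200 ms
End-to-end = 5.8000 + 0.8200 = 6.6200 ms -> 6.620 ms (3 dp)

6.620


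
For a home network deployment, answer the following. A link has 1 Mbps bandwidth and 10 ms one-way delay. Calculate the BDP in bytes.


Given: bandwidth = 1 Mbps, delay = 10 ms
BDP in bits = 1 * 10^6 * 10 / 1000
BDP in bits = 10000
BDP in bytes = 10000 / 8 = 1250

1250


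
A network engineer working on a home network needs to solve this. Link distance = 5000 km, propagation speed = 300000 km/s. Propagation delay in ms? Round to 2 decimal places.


Given: distance = 5000 km, speed = 300000 km/s
Delay = distance / speed = 5000 / 300000 seconds
Delay in ms = 5000 * 1000 / 300000
Delay = 16.6667 ms
Rounded to 2 dp = 16.67 ms

16.67


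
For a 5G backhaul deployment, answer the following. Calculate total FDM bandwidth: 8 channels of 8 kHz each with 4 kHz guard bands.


Given: 8 channels, 8 kHz each, guard = 4 kHz
Channel bandwidth = 8 * 8 = 64 kHz
Guard bands = 7 gaps * 4 kHz = 28 kHz
Total = 64 + 28 = 92 kHz

92


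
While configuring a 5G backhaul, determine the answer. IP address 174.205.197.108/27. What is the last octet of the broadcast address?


Given: IP = 174.205.197.108, prefix = /27
Host bits = 32 - 27 = 5
Network last octet = 108 AND mask = 96
Host part size = 2^5 - 1 = 31
Broadcast last octet = 96 OR 31 = 127

127


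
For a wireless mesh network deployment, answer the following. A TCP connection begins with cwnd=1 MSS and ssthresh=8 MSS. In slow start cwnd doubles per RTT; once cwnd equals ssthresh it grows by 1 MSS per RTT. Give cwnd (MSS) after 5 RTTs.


RTT 0: cwnd = 1 MSS (initial)
RTT 1: cwnd = 2 MSS (slow start, doubled)
RTT 2: cwnd = 4 MSS (slow start, doubled)
RTT 3: cwnd = 8 MSS (slow start, doubled)
RTT 4: cwnd = 9 MSS (congestion avoidance, +1)
RTT 5: cwnd = 10 MSS (congestion avoidance, +1)

10


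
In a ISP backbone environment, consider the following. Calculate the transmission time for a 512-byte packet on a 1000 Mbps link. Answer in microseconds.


Given: packet = 512 bytes, bandwidth = 1000 Mbps
Packet in bits = 512 * 8 = 4096 bits
Bandwidth = 1000 * 10^6 = 1000000000 bps
Time = 4096 / 1000000000 seconds
Time in us = 4096 * 10^6 / 1000000000 = 4.096

4.096


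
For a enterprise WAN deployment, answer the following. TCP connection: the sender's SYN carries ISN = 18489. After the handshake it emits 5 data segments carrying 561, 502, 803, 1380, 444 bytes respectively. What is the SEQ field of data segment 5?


The SYN occupies sequence number ISN = 18489, so the first data byte is ISN + 1 = 18490.
SEQ of data segment i = (ISN + 1) + sum of payload sizes of segments 1..i-1.
Segment 1: SEQ = 18490, payload = 561 bytes
Segment 2: SEQ = 19051, payload = 502 bytes
Segment 3: SEQ = 19553, payload = 803 bytes
Segment 4: SEQ = 20356, payload = 1380 bytes
Segment 5: SEQ = 21736, payload = 444 bytes
SEQ of segment 5 = 18490 + 561 + 502 + 803 + 1380 = 21736

21736


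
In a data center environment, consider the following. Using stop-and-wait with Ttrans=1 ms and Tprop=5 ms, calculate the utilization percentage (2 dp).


Given: Ttrans = 1 ms, Tprop = 5 ms
RTT = 2 * Tprop = 2 * 5 = 10 ms
U = Ttrans / (Ttrans + RTT)
U = 1 / (1 + 10)
U = 1 / 11 = 0.090909
U% = 9.09%

9.09


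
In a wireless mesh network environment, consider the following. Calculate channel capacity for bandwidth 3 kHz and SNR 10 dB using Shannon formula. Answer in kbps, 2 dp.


Given: B = 3 kHz, SNR = 10 dB
SNR linear = 10^(10/10) = 10
1 + SNR = 11
log2(11) = 3.4594316186
C = 3 * 1000 * 3.4594316186 = 10378.2949 bps
C = 10.378295 kbps -> 10.38 kbps (2 dp)

10.38


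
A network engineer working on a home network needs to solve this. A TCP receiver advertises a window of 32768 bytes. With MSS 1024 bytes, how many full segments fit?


Given: RWND = 32768 bytes, MSS = 1024 bytes
Full segments = floor(RWND / MSS)
Full segments = floor(32768 / 1024)
Full segments = floor(32.0) = 32

32


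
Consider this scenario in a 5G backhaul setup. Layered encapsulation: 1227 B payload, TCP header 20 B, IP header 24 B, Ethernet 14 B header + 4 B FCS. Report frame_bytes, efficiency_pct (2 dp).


TCP segment = 1227 + 20 = 1247 B
IP packet = 1247 + 24 = 1271 B
Ethernet frame = 1271 + 14 + 4 = 1289 B
Efficiency = app / frame = 1227 / 1289 = 0.951901 = 95.1901% -> 95.19% (2 dp)

1289, 95.19


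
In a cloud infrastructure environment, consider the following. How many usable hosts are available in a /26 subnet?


Given: subnet mask /26
Host bits = 32 - 26 = 6
Total addresses = 2^6 = 64
Usable hosts = 64 - 2 (network + broadcast) = 62

62


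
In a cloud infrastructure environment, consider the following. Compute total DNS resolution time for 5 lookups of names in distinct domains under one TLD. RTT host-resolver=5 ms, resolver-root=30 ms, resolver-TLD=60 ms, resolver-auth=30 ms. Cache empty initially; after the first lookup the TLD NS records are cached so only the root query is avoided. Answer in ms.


Lookup 1 (cold cache): local + root + TLD + auth = 5 + 30 + 60 + 30 = 125 ms
Lookups 2..5 (TLD NS cached -> skip root; new domain -> still ask TLD and auth): local + TLD + auth = 5 + 60 + 30 = 95 ms each
Remaining 4 lookups: 4 * 95 = 380 ms
Total = 125 + 380 = 505 ms

505


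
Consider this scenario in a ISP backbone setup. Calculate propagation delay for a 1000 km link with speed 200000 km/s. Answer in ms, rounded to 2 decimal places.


Given: distance = 1000 km, speed = 200000 km/s
Delay = distance / speed = 1000 / 200000 seconds
Delay in ms = 1000 * 1000 / 200000
Delay = 5.0000 ms
Rounded to 2 dp = 5.00 ms

5.00


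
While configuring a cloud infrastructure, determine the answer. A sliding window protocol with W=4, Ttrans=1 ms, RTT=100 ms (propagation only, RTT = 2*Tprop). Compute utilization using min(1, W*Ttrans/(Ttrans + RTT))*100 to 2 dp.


Given: W = 4, Ttrans = 1 ms, RTT = 100 ms (= 2 * Tprop, Tprop = 50 ms)
Cycle time = Ttrans + RTT = 1 + 100 = 101 ms (first packet sent until its ACK returns)
W * Ttrans = 4 * 1 = 4 ms of sending per cycle
W * Ttrans / (Ttrans + RTT) = 4 / 101 = 0.039604
U = min(1, 0.039604) = 0.039604
U% = 3.96%

3.96


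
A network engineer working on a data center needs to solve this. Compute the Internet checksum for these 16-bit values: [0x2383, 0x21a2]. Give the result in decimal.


Given words: [0x2383, 0x21a2]
Step 1: Sum all words
Raw sum = 9091 + 8610 = 17701
One's complement = ~17701 & 0xFFFF = 47834

47834


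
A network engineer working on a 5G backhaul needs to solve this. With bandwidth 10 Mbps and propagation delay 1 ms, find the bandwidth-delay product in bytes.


Given: bandwidth = 10 Mbps, delay = 1 ms
BDP in bits = 10 * 10^6 * 1 / 1000
BDP in bits = 10000
BDP in bytes = 10000 / 8 = 1250

1250


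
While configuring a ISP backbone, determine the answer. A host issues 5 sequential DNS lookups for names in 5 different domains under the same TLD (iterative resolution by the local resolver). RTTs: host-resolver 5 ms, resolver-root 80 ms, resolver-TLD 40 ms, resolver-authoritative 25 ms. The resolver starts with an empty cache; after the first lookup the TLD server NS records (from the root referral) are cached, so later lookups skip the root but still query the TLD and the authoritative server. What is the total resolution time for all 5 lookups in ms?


Lookup 1 (cold cache): local + root + TLD + auth = 5 + 80 + 40 + 25 = 150 ms
Lookups 2..5 (TLD NS cached -> skip root; new domain -> still ask TLD and auth): local + TLD + auth = 5 + 40 + 25 = 70 ms each
Remaining 4 lookups: 4 * 70 = 280 ms
Total = 150 + 280 = 430 ms

430


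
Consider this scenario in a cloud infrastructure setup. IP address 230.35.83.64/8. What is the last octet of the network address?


Given: IP = 230.35.83.64, prefix = /8
Subnet mask = 255.0.0.0
Last octet of IP: 64
Last octet of mask: 0
Network last octet = 64 AND 0 = 0

0


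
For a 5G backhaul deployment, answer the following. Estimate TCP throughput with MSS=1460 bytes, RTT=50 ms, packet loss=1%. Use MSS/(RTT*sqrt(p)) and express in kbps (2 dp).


Given: MSS = 1460 bytes, RTT = 50 ms, loss = 1%
RTT in seconds = 50 / 1000 = 0.05
Loss rate = 1% = 0.01
sqrt(loss) = sqrt(0.01) = 0.1
Throughput (bytes/s) = 1460 / (0.05 * 0.1) = 292000.0000
Throughput (kbps) = 292000.0000 * 8 / 1000 = 2336.000000 -> 2336.00 kbps (2 dp)

2336.00


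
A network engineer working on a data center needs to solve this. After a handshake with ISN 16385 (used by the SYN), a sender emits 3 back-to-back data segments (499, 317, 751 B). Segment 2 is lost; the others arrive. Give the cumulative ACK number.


SYN uses sequence number 16385; first data byte = ISN + 1 = 16386.
Segment 1: SEQ = 16386, len = 499 B, covers [16386, 16884]
Segment 2: SEQ = 16885, len = 317 B, covers [16885, 17201] [LOST]
Segment 3: SEQ = 17202, len = 751 B, covers [17202, 17952]
In-order data received: bytes [16386, 16884] (segments 1..1).
Segment 2 missing -> gap begins at byte 16885; later segments buffered out of order.
Cumulative ACK = next expected in-order byte = 16386 + 499 = 16885

16885


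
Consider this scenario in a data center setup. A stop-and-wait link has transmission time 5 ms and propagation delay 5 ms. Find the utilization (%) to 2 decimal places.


Given: Ttrans = 5 ms, Tprop = 5 ms
RTT = 2 * Tprop = 2 * 5 = 10 ms
U = Ttrans / (Ttrans + RTT)
U = 5 / (5 + 10)
U = 5 / 15 = 0.333333
U% = 33.33%

33.33


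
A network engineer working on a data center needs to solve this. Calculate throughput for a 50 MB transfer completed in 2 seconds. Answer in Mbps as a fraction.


Given: file = 50 MB, time = 2 s
File in Mb = 50 * 8 = 400 Mb
Throughput = 400 / 2 Mbps
Throughput = 200 Mbps

200


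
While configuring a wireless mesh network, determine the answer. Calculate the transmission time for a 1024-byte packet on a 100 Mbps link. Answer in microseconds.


Given: packet = 1024 bytes, bandwidth = 100 Mbps
Packet in bits = 1024 * 8 = 8192 bits
Bandwidth = 100 * 10^6 = 100000000 bps
Time = 8192 / 100000000 seconds
Time in us = 8192 * 10^6 / 100000000 = 81.92

81.92


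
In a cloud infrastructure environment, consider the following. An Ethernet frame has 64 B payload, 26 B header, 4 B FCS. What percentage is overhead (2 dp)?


Given: payload = 64 B, header = 26 B, trailer = 4 B
Overhead bytes = header + trailer = 26 + 4 = 30
Total frame = payload + overhead = 64 + 30 = 94
Overhead % = 30 / 94 * 100 = 31.9149% -> 31.91% (2 dp)

31.91


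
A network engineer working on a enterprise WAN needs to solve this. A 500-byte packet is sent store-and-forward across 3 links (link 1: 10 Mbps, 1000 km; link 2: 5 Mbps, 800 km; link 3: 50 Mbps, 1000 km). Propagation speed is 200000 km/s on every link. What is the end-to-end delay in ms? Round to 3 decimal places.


Packet = 500 bytes = 4000 bits. Store-and-forward: sum (t_trans + t_prop) per link.
Link 1: t_trans = 4000/(10*10^6) s = 0.4000 ms; t_prop = 1000/200000 s = 5.0000 ms; subtotal = 5.4000 ms
Link 2: t_trans = 4000/(5*10^6) s = 0.8000 ms; t_prop = 800/200000 s = 4.0000 ms; subtotal = 4.8000 ms
Link 3: t_trans = 4000/(50*10^6) s = 0.0800 ms; t_prop = 1000/200000 s = 5.0000 ms; subtotal = 5.0800 ms
End-to-end = 5.4000 + 4.8000 + 5.0800 = 15.2800 ms -> 15.280 ms (3 dp)

15.280


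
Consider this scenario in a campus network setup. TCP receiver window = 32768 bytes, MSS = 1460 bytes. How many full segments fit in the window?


Given: RWND = 32768 bytes, MSS = 1460 bytes
Full segments = floor(RWND / MSS)
Full segments = floor(32768 / 1460)
Full segments = floor(22.4438) = 22

22


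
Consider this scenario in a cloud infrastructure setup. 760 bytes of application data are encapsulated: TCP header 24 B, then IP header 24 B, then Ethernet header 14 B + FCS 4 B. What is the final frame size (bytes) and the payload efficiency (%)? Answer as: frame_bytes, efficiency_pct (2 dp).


TCP segment = 760 + 24 = 784 B
IP packet = 784 + 24 = 808 B
Ethernet frame = 808 + 14 + 4 = 826 B
Efficiency = app / frame = 760 / 826 = 0.920097 = 92.0097% -> 92.01% (2 dp)

826, 92.01


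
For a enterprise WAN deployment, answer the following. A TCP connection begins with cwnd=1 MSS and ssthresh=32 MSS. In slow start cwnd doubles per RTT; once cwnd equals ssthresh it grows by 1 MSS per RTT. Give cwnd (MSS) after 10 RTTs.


RTT 0: cwnd = 1 MSS (initial)
RTT 1: cwnd = 2 MSS (slow start, doubled)
RTT 2: cwnd = 4 MSS (slow start, doubled)
RTT 3: cwnd = 8 MSS (slow start, doubled)
RTT 4: cwnd = 16 MSS (slow start, doubled)
RTT 5: cwnd = 32 MSS (slow start, doubled)
RTT 6: cwnd = 33 MSS (congestion avoidance, +1)
RTT 7: cwnd = 34 MSS (congestion avoidance, +1)
RTT 8: cwnd = 35 MSS (congestion avoidance, +1)
RTT 9: cwnd = 36 MSS (congestion avoidance, +1)
RTT 10: cwnd = 37 MSS (congestion avoidance, +1)

37


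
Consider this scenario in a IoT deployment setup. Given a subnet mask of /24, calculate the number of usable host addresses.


Given: subnet mask /24
Host bits = 32 - 24 = 8
Total addresses = 2^8 = 256
Usable hosts = 256 - 2 (network + broadcast) = 254

254


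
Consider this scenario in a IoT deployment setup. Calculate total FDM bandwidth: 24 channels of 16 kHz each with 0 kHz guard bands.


Given: 24 channels, 16 kHz each, guard = 0 kHz
Channel bandwidth = 24 * 16 = 384 kHz
Guard bands = 23 gaps * 0 kHz = 0 kHz
Total = 384 + 0 = 384 kHz

384


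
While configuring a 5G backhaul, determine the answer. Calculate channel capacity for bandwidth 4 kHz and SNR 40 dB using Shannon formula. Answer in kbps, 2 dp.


Given: B = 4 kHz, SNR = 40 dB
SNR linear = 10^(40/10) = 10000
1 + SNR = 10001
log2(10001) = 13.2878566418
C = 4 * 1000 * 13.2878566418 = 53151.4266 bps
C = 53.151427 kbps -> 53.15 kbps (2 dp)

53.15


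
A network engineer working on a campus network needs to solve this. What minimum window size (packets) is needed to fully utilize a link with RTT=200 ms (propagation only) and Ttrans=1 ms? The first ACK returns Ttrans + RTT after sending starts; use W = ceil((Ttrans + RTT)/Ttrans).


Given: Ttrans = 1 ms, RTT = 200 ms (= 2 * Tprop, Tprop = 100 ms)
Time until first ACK returns = Ttrans + RTT = 1 + 200 = 201 ms
Need W * Ttrans >= Ttrans + RTT  ->  W >= (Ttrans + RTT) / Ttrans
(Ttrans + RTT) / Ttrans = 201 / 1 = 201
W_min = ceil(201) = 201

201


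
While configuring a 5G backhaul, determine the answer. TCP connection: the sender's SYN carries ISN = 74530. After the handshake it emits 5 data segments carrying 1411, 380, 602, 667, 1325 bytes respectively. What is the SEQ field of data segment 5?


The SYN occupies sequence number ISN = 74530, so the first data byte is ISN + 1 = 74531.
SEQ of data segment i = (ISN + 1) + sum of payload sizes of segments 1..i-1.
Segment 1: SEQ = 74531, payload = 1411 bytes
Segment 2: SEQ = 75942, payload = 380 bytes
Segment 3: SEQ = 76322, payload = 602 bytes
Segment 4: SEQ = 76924, payload = 667 bytes
Segment 5: SEQ = 77591, payload = 1325 bytes
SEQ of segment 5 = 74531 + 1411 + 380 + 602 + 667 = 77591

77591


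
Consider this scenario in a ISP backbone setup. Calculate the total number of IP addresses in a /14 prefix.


Given: CIDR prefix /14
Host bits = 32 - 14 = 18
Total addresses = 2^18 = 262144

262144


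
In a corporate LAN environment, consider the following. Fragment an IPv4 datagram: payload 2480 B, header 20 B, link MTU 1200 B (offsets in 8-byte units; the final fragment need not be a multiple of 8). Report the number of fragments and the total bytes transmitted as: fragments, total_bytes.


Max data per non-final fragment = floor((MTU - header)/8)*8 = floor((1200 - 20)/8)*8 = floor(1180/8)*8 = 1176 B
Final fragment needs no 8-byte alignment: it can carry up to MTU - header = 1180 B
Non-final fragments needed = ceil((payload - 1180) / 1176) = ceil(1300/1176) = ceil(1.1054) = 2
Number of fragments = 2 + 1 = 3
Fragment sizes (data): 2 * 1176 B + 128 B (last, 128 <= 1180 OK)
Total bytes sent = payload + n_frags * header = 2480 + 3*20 = 2480 + 60 = 2540 B

3, 2540


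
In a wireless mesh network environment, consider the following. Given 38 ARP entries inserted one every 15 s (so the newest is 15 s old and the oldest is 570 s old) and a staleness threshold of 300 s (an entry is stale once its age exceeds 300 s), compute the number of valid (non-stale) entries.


Ages are k * 570/38 s for k = 1..38 (spacing = 15.0000 s).
Entry k is valid iff k * 570/38 <= 300 iff k <= 38 * 300 / 570 = 20.0000
n_valid = floor(20.0000) = 20
(n_stale = 38 - 20 = 18)

20


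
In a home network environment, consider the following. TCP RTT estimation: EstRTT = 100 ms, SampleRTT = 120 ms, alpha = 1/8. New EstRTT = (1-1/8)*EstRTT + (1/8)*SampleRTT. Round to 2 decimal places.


Given: EstRTT = 100 ms, SampleRTT = 120 ms, alpha = 1/8
New EstRTT = (1 - alpha) * EstRTT + alpha * SampleRTT
(7/8) * 100 = 87.5
(1/8) * 120 = 15
New EstRTT = 87.5 + 15 = 102.5 ms -> 102.50 ms (2 dp)

102.50


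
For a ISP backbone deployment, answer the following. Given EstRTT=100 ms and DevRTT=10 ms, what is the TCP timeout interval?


Given: EstRTT = 100 ms, DevRTT = 10 ms
Timeout = EstRTT + 4 * DevRTT
4 * DevRTT = 4 * 10 = 40
Timeout = 100 + 40 = 140 ms

140


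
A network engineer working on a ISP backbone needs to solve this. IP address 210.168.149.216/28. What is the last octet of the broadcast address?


Given: IP = 210.168.149.216, prefix = /28
Host bits = 32 - 28 = 4
Network last octet = 216 AND mask = 208
Host part size = 2^4 - 1 = 15
Broadcast last octet = 208 OR 15 = 223

223


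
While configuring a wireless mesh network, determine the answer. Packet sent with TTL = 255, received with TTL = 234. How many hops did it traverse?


Given: initial TTL = 255, received TTL = 234
Hops = initial TTL - received TTL
Hops = 255 - 234 = 21

21


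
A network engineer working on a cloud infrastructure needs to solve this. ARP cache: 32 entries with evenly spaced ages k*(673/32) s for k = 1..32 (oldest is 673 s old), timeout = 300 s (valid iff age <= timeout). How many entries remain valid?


Ages are k * 673/32 s for k = 1..32 (spacing = 21.0312 s).
Entry k is valid iff k * 673/32 <= 300 iff k <= 32 * 300 / 673 = 14.2645
n_valid = floor(14.2645) = 14
(n_stale = 32 - 14 = 18)

14


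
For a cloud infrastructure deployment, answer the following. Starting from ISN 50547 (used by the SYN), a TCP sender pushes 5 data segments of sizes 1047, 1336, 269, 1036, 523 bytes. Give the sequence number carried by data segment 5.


The SYN occupies sequence number ISN = 50547, so the first data byte is ISN + 1 = 50548.
SEQ of data segment i = (ISN + 1) + sum of payload sizes of segments 1..i-1.
Segment 1: SEQ = 50548, payload = 1047 bytes
Segment 2: SEQ = 51595, payload = 1336 bytes
Segment 3: SEQ = 52931, payload = 269 bytes
Segment 4: SEQ = 53200, payload = 1036 bytes
Segment 5: SEQ = 54236, payload = 523 bytes
SEQ of segment 5 = 50548 + 1047 + 1336 + 269 + 1036 = 54236

54236


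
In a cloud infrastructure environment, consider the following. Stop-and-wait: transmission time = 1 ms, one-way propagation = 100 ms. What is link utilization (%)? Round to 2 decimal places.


Given: Ttrans = 1 ms, Tprop = 100 ms
RTT = 2 * Tprop = 2 * 100 = 200 ms
U = Ttrans / (Ttrans + RTT)
U = 1 / (1 + 200)
U = 1 / 201 = 0.004975
U% = 0.50%

0.50


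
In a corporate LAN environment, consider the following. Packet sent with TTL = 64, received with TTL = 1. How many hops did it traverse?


Given: initial TTL = 64, received TTL = 1
Hops = initial TTL - received TTL
Hops = 64 - 1 = 63

63


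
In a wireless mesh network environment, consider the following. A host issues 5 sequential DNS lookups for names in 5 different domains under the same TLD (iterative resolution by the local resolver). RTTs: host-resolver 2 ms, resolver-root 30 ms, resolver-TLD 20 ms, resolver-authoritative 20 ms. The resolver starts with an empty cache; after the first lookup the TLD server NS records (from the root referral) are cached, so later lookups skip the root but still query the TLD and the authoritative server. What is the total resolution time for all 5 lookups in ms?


Lookup 1 (cold cache): local + root + TLD + auth = 2 + 30 + 20 + 20 = 72 ms
Lookups 2..5 (TLD NS cached -> skip root; new domain -> still ask TLD and auth): local + TLD + auth = 2 + 20 + 20 = 42 ms each
Remaining 4 lookups: 4 * 42 = 168 ms
Total = 72 + 168 = 240 ms

240


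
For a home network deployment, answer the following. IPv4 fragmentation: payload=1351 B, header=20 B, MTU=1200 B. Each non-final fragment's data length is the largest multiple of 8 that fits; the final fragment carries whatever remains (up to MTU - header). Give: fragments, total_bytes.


Max data per non-final fragment = floor((MTU - header)/8)*8 = floor((1200 - 20)/8)*8 = floor(1180/8)*8 = 1176 B
Final fragment needs no 8-byte alignment: it can carry up to MTU - header = 1180 B
Non-final fragments needed = ceil((payload - 1180) / 1176) = ceil(171/1176) = ceil(0.1454) = 1
Number of fragments = 1 + 1 = 2
Fragment sizes (data): 1 * 1176 B + 175 B (last, 175 <= 1180 OK)
Total bytes sent = payload + n_frags * header = 1351 + 2*20 = 1351 + 40 = 1391 B

2, 1391


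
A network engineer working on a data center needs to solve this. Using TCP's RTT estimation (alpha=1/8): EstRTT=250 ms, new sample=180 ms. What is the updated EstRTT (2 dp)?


Given: EstRTT = 250 ms, SampleRTT = 180 ms, alpha = 1/8
New EstRTT = (1 - alpha) * EstRTT + alpha * SampleRTT
(7/8) * 250 = 218.75
(1/8) * 180 = 22.5
New EstRTT = 218.75 + 22.5 = 241.25 ms -> 241.25 ms (2 dp)

241.25


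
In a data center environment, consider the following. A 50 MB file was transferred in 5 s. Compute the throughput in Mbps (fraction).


Given: file = 50 MB, time = 5 s
File in Mb = 50 * 8 = 400 Mb
Throughput = 400 / 5 Mbps
Throughput = 80 Mbps

80


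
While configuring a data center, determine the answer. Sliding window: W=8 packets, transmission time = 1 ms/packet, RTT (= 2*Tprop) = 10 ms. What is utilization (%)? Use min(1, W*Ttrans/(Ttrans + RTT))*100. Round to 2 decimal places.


Given: W = 8, Ttrans = 1 ms, RTT = 10 ms (= 2 * Tprop, Tprop = 5 ms)
Cycle time = Ttrans + RTT = 1 + 10 = 11 ms (first packet sent until its ACK returns)
W * Ttrans = 8 * 1 = 8 ms of sending per cycle
W * Ttrans / (Ttrans + RTT) = 8 / 11 = 0.727273
U = min(1, 0.727273) = 0.727273
U% = 72.73%

72.73


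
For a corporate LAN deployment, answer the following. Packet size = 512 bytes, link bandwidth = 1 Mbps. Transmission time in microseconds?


Given: packet = 512 bytes, bandwidth = 1 Mbps
Packet in bits = 512 * 8 = 4096 bits
Bandwidth = 1 * 10^6 = 1000000 bps
Time = 4096 / 1000000 seconds
Time in us = 4096 * 10^6 / 1000000 = 4096

4096


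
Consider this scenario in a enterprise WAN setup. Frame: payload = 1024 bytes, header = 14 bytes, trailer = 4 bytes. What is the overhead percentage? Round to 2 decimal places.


Given: payload = 1024 B, header = 14 B, trailer = 4 B
Overhead bytes = header + trailer = 14 + 4 = 18
Total frame = payload + overhead = 1024 + 18 = 1042
Overhead % = 18 / 1042 * 100 = 1.7274% -> 1.73% (2 dp)

1.73


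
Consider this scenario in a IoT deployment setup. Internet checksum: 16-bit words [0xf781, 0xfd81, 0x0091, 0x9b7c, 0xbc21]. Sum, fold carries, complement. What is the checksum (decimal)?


Given words: [0xf781, 0xfd81, 0x0091, 0x9b7c, 0xbc21]
Step 1: Sum all words
Raw sum = 63361 + 64897 + 145 + 39804 + 48161 = 216368
Step 2: Fold carry: (19760 + 3) = 19763
One's complement = ~19763 & 0xFFFF = 45772

45772


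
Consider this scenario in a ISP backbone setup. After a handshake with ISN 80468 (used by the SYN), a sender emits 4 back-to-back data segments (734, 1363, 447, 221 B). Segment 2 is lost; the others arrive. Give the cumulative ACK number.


SYN uses sequence number 80468; first data byte = ISN + 1 = 80469.
Segment 1: SEQ = 80469, len = 734 B, covers [80469, 81202]
Segment 2: SEQ = 81203, len = 1363 B, covers [81203, 82565] [LOST]
Segment 3: SEQ = 82566, len = 447 B, covers [82566, 83012]
Segment 4: SEQ = 83013, len = 221 B, covers [83013, 83233]
In-order data received: bytes [80469, 81202] (segments 1..1).
Segment 2 missing -> gap begins at byte 81203; later segments buffered out of order.
Cumulative ACK = next expected in-order byte = 80469 + 734 = 81203

81203


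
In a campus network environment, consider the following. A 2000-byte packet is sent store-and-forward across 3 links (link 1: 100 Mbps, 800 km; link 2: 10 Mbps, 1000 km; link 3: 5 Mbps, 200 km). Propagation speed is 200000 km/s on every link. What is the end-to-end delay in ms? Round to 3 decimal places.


Packet = 2000 bytes = 16000 bits. Store-and-forward: sum (t_trans + t_prop) per link.
Link 1: t_trans = 16000/(100*10^6) s = 0.1600 ms; t_prop = 800/200000 s = 4.0000 ms; subtotal = 4.1600 ms
Link 2: t_trans = 16000/(10*10^6) s = 1.6000 ms; t_prop = 1000/200000 s = 5.0000 ms; subtotal = 6.6000 ms
Link 3: t_trans = 16000/(5*10^6) s = 3.2000 ms; t_prop = 200/200000 s = 1.0000 ms; subtotal = 4.2000 ms
End-to-end = 4.1600 + 6.6000 + 4.2000 = 14.9600 ms -> 14.960 ms (3 dp)

14.960


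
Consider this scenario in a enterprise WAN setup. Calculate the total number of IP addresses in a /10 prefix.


Given: CIDR prefix /10
Host bits = 32 - 10 = 22
Total addresses = 2^22 = 4194304

4194304


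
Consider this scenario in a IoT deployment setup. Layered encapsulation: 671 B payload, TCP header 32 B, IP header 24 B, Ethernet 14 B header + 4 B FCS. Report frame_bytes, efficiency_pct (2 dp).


TCP segment = 671 + 32 = 703 B
IP packet = 703 + 24 = 727 B
Ethernet frame = 727 + 14 + 4 = 745 B
Efficiency = app / frame = 671 / 745 = 0.900671 = 90.0671% -> 90.07% (2 dp)

745, 90.07


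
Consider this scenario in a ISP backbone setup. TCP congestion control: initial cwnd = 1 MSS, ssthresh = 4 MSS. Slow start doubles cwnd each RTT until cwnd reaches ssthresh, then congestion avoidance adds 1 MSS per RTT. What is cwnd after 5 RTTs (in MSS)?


RTT 0: cwnd = 1 MSS (initial)
RTT 1: cwnd = 2 MSS (slow start, doubled)
RTT 2: cwnd = 4 MSS (slow start, doubled)
RTT 3: cwnd = 5 MSS (congestion avoidance, +1)
RTT 4: cwnd = 6 MSS (congestion avoidance, +1)
RTT 5: cwnd = 7 MSS (congestion avoidance, +1)

7


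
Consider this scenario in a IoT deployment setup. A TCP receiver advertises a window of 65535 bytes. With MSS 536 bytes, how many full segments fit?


Given: RWND = 65535 bytes, MSS = 536 bytes
Full segments = floor(RWND / MSS)
Full segments = floor(65535 / 536)
Full segments = floor(122.2668) = 122

122


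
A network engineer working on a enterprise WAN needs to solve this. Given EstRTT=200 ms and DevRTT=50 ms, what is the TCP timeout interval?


Given: EstRTT = 200 ms, DevRTT = 50 ms
Timeout = EstRTT + 4 * DevRTT
4 * DevRTT = 4 * 50 = 200
Timeout = 200 + 200 = 400 ms

400


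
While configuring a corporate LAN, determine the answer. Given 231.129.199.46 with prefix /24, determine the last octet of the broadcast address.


Given: IP = 231.129.199.46, prefix = /24
Host bits = 32 - 24 = 8
Network last octet = 46 AND mask = 0
Host part size = 2^8 - 1 = 255
Broadcast last octet = 0 OR 255 = 255

255


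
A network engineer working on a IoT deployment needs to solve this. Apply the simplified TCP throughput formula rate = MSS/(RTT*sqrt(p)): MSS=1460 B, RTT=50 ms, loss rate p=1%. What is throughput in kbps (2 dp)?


Given: MSS = 1460 bytes, RTT = 50 ms, loss = 1%
RTT in seconds = 50 / 1000 = 0.05
Loss rate = 1% = 0.01
sqrt(loss) = sqrt(0.01) = 0.1
Throughput (bytes/s) = 1460 / (0.05 * 0.1) = 292000.0000
Throughput (kbps) = 292000.0000 * 8 / 1000 = 2336.000000 -> 2336.00 kbps (2 dp)

2336.00


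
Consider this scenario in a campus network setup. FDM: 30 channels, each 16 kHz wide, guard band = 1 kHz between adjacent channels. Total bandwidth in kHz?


Given: 30 channels, 16 kHz each, guard = 1 kHz
Channel bandwidth = 30 * 16 = 480 kHz
Guard bands = 29 gaps * 1 kHz = 29 kHz
Total = 480 + 29 = 509 kHz

509


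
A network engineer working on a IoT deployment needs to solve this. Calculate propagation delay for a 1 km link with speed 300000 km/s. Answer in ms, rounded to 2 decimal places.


Given: distance = 1 km, speed = 300000 km/s
Delay = distance / speed = 1 / 300000 seconds
Delay in ms = 1 * 1000 / 300000
Delay = 0.0033 ms
Rounded to 2 dp = 0.00 ms

0.00


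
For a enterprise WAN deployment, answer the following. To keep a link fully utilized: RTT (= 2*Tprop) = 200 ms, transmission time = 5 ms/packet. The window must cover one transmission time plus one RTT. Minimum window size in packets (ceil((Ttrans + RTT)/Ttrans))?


Given: Ttrans = 5 ms, RTT = 200 ms (= 2 * Tprop, Tprop = 100 ms)
Time until first ACK returns = Ttrans + RTT = 5 + 200 = 205 ms
Need W * Ttrans >= Ttrans + RTT  ->  W >= (Ttrans + RTT) / Ttrans
(Ttrans + RTT) / Ttrans = 205 / 5 = 41
W_min = ceil(41) = 41

41


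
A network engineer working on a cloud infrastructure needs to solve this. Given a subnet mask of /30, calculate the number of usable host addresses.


Given: subnet mask /30
Host bits = 32 - 30 = 2
Total addresses = 2^2 = 4
Usable hosts = 4 - 2 (network + broadcast) = 2

2


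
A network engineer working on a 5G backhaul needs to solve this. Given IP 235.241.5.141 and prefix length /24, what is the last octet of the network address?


Given: IP = 235.241.5.141, prefix = /24
Subnet mask = 255.255.255.0
Last octet of IP: 141
Last octet of mask: 0
Network last octet = 141 AND 0 = 0

0


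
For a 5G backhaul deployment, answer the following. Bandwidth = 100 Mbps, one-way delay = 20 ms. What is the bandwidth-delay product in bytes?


Given: bandwidth = 100 Mbps, delay = 20 ms
BDP in bits = 100 * 10^6 * 20 / 1000
BDP in bits = 2000000
BDP in bytes = 2000000 / 8 = 250000

250000


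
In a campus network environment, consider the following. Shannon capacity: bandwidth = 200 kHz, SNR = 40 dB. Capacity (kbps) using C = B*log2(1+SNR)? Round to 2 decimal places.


Given: B = 200 kHz, SNR = 40 dB
SNR linear = 10^(40/10) = 10000
1 + SNR = 10001
log2(10001) = 13.2878566418
C = 200 * 1000 * 13.2878566418 = 2657571.3284 bps
C = 2657.571328 kbps -> 2657.57 kbps (2 dp)

2657.57


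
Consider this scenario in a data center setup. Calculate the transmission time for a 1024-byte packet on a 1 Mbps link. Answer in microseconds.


Given: packet = 1024 bytes, bandwidth = 1 Mbps
Packet in bits = 1024 * 8 = 8192 bits
Bandwidth = 1 * 10^6 = 1000000 bps
Time = 8192 / 1000000 seconds
Time in us = 8192 * 10^6 / 1000000 = 8192

8192


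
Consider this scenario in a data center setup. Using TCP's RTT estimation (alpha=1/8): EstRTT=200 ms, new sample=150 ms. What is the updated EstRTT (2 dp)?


Given: EstRTT = 200 ms, SampleRTT = 150 ms, alpha = 1/8
New EstRTT = (1 - alpha) * EstRTT + alpha * SampleRTT
(7/8) * 200 = 175
(1/8) * 150 = 18.75
New EstRTT = 175 + 18.75 = 193.75 ms -> 193.75 ms (2 dp)

193.75


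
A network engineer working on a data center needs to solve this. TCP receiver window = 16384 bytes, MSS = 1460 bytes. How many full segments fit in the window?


Given: RWND = 16384 bytes, MSS = 1460 bytes
Full segments = floor(RWND / MSS)
Full segments = floor(16384 / 1460)
Full segments = floor(11.2219) = 11

11


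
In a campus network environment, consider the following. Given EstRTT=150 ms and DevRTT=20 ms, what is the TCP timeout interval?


Given: EstRTT = 150 ms, DevRTT = 20 ms
Timeout = EstRTT + 4 * DevRTT
4 * DevRTT = 4 * 20 = 80
Timeout = 150 + 80 = 230 ms

230


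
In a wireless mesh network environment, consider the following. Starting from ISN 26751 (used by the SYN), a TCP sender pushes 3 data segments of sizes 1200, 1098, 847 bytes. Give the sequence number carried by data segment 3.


The SYN occupies sequence number ISN = 26751, so the first data byte is ISN + 1 = 26752.
SEQ of data segment i = (ISN + 1) + sum of payload sizes of segments 1..i-1.
Segment 1: SEQ = 26752, payload = 1200 bytes
Segment 2: SEQ = 27952, payload = 1098 bytes
Segment 3: SEQ = 29050, payload = 847 bytes
SEQ of segment 3 = 26752 + 1200 + 1098 = 29050

29050


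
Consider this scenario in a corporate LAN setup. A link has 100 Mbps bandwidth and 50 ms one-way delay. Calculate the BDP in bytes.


Given: bandwidth = 100 Mbps, delay = 50 ms
BDP in bits = 100 * 10^6 * 50 / 1000
BDP in bits = 5000000
BDP in bytes = 5000000 / 8 = 625000

625000


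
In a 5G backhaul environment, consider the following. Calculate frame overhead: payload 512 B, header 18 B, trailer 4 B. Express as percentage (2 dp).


Given: payload = 512 B, header = 18 B, trailer = 4 B
Overhead bytes = header + trailer = 18 + 4 = 22
Total frame = payload + overhead = 512 + 22 = 534
Overhead % = 22 / 534 * 100 = 4.1199% -> 4.12% (2 dp)

4.12


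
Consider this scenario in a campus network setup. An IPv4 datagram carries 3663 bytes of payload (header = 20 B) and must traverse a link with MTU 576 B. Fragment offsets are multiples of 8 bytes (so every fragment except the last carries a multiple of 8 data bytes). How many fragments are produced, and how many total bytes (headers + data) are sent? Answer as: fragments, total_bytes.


Max data per non-final fragment = floor((MTU - header)/8)*8 = floor((576 - 20)/8)*8 = floor(556/8)*8 = 552 B
Final fragment needs no 8-byte alignment: it can carry up to MTU - header = 556 B
Non-final fragments needed = ceil((payload - 556) / 552) = ceil(3107/552) = ceil(5.6286) = 6
Number of fragments = 6 + 1 = 7
Fragment sizes (data): 6 * 552 B + 351 B (last, 351 <= 556 OK)
Total bytes sent = payload + n_frags * header = 3663 + 7*20 = 3663 + 140 = 3803 B

7, 3803


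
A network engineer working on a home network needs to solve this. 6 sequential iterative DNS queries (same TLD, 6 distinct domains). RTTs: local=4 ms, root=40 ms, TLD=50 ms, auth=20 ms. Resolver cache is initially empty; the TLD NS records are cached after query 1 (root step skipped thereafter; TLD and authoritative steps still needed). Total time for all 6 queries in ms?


Lookup 1 (cold cache): local + root + TLD + auth = 4 + 40 + 50 + 20 = 114 ms
Lookups 2..6 (TLD NS cached -> skip root; new domain -> still ask TLD and auth): local + TLD + auth = 4 + 50 + 20 = 74 ms each
Remaining 5 lookups: 5 * 74 = 370 ms
Total = 114 + 370 = 484 ms

484


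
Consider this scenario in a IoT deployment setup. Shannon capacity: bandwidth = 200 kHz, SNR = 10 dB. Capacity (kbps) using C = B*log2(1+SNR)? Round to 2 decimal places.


Given: B = 200 kHz, SNR = 10 dB
SNR linear = 10^(10/10) = 10
1 + SNR = 11
log2(11) = 3.4594316186
C = 200 * 1000 * 3.4594316186 = 691886.3237 bps
C = 691.886324 kbps -> 691.89 kbps (2 dp)

691.89


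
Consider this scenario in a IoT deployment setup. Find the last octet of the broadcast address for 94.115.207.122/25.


Given: IP = 94.115.207.122, prefix = /25
Host bits = 32 - 25 = 7
Network last octet = 122 AND mask = 0
Host part size = 2^7 - 1 = 127
Broadcast last octet = 0 OR 127 = 127

127


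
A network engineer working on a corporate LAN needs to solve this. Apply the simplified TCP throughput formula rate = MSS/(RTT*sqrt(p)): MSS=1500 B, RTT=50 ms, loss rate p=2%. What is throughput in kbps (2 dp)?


Given: MSS = 1500 bytes, RTT = 50 ms, loss = 2%
RTT in seconds = 50 / 1000 = 0.05
Loss rate = 2% = 0.02
sqrt(loss) = sqrt(0.02) = 0.141421356237
Throughput (bytes/s) = 1500 / (0.05 * 0.141421356237) = 212132.0344
Throughput (kbps) = 212132.0344 * 8 / 1000 = 1697.056275 -> 1697.06 kbps (2 dp)

1697.06


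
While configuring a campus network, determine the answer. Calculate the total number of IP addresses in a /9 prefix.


Given: CIDR prefix /9
Host bits = 32 - 9 = 23
Total addresses = 2^23 = 8388608

8388608


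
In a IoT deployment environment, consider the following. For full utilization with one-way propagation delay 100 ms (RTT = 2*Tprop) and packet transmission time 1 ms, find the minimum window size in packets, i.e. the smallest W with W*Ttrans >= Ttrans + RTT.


Given: Ttrans = 1 ms, RTT = 200 ms (= 2 * Tprop, Tprop = 100 ms)
Time until first ACK returns = Ttrans + RTT = 1 + 200 = 201 ms
Need W * Ttrans >= Ttrans + RTT  ->  W >= (Ttrans + RTT) / Ttrans
(Ttrans + RTT) / Ttrans = 201 / 1 = 201
W_min = ceil(201) = 201

201


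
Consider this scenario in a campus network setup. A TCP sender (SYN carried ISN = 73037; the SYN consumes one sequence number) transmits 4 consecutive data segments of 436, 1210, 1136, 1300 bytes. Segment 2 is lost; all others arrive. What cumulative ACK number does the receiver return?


SYN uses sequence number 73037; first data byte = ISN + 1 = 73038.
Segment 1: SEQ = 73038, len = 436 B, covers [73038, 73473]
Segment 2: SEQ = 73474, len = 1210 B, covers [73474, 74683] [LOST]
Segment 3: SEQ = 74684, len = 1136 B, covers [74684, 75819]
Segment 4: SEQ = 75820, len = 1300 B, covers [75820, 77119]
In-order data received: bytes [73038, 73473] (segments 1..1).
Segment 2 missing -> gap begins at byte 73474; later segments buffered out of order.
Cumulative ACK = next expected in-order byte = 73038 + 436 = 73474

73474


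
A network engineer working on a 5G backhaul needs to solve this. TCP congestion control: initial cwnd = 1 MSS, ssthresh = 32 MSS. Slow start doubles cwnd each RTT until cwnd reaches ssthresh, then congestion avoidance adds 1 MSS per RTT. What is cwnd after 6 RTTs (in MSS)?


RTT 0: cwnd = 1 MSS (initial)
RTT 1: cwnd = 2 MSS (slow start, doubled)
RTT 2: cwnd = 4 MSS (slow start, doubled)
RTT 3: cwnd = 8 MSS (slow start, doubled)
RTT 4: cwnd = 16 MSS (slow start, doubled)
RTT 5: cwnd = 32 MSS (slow start, doubled)
RTT 6: cwnd = 33 MSS (congestion avoidance, +1)

33
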